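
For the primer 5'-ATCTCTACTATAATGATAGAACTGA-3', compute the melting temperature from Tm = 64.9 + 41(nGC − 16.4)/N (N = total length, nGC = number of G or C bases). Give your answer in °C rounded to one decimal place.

Base counts: A=10, T=8, G=3, C=4; G+C = 7, N = 25.
Tm = 64.9 + 41·(7 − 16.4)/25 = 64.9 + -385.40/25 = 49.5°C.

49.5°C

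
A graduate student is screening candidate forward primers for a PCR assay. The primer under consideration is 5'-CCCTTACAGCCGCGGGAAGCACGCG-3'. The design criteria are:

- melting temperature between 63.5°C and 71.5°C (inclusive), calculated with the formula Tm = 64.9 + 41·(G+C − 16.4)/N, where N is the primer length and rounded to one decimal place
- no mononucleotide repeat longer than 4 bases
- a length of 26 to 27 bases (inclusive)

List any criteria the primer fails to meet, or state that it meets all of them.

Fails: length.

Base counts: A=5, T=2, G=8, C=10 (length 25).
Tm: Tm = 64.9 + 41·(18 − 16.4)/25 = 67.5°C ✓
homopolymer run: longest run = 3 ✓
length: length 25, outside 26–27 ✗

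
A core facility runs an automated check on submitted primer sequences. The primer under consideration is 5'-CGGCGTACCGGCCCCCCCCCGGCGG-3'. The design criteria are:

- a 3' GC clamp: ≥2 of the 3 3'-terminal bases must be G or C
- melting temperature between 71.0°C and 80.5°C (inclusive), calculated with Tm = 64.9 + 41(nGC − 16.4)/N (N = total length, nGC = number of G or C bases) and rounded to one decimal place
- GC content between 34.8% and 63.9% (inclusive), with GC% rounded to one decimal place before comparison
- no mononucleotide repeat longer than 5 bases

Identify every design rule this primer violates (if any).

Fails: GC content, homopolymer run.

Base counts: A=1, T=1, G=9, C=14 (length 25).
GC clamp: 3' end CGG has 3 G/C ✓
Tm: Tm = 64.9 + 41·(23 − 16.4)/25 = 75.7°C ✓
GC content: GC 23/25 = 92.0%, outside 34.8–63.9% ✗
homopolymer run: longest run = 9, exceeds 5 ✗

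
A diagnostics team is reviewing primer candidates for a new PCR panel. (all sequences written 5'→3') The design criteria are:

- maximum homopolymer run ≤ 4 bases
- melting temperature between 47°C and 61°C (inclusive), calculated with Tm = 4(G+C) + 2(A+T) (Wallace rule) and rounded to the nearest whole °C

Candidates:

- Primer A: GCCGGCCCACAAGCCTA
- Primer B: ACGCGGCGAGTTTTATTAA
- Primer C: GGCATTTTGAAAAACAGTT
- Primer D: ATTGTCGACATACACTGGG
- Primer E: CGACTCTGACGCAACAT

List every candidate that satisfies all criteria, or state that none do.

Primer A, Primer B, Primer D and Primer E.

Primer A (17 nt, A=4 T=1 G=4 C=8): longest run = 3 ✓; Tm = 2·5 + 4·12 = 58°C ✓ — passes.
Primer B (19 nt, A=5 T=6 G=5 C=3): longest run = 4 ✓; Tm = 2·11 + 4·8 = 54°C ✓ — passes.
Primer C (19 nt, A=7 T=6 G=4 C=2): longest run = 5, exceeds 4 ✗; Tm = 2·13 + 4·6 = 50°C ✓ — fails.
Primer D (19 nt, A=5 T=5 G=5 C=4): longest run = 3 ✓; Tm = 2·10 + 4·9 = 56°C ✓ — passes.
Primer E (17 nt, A=5 T=3 G=3 C=6): longest run = 2 ✓; Tm = 2·8 + 4·9 = 52°C ✓ — passes.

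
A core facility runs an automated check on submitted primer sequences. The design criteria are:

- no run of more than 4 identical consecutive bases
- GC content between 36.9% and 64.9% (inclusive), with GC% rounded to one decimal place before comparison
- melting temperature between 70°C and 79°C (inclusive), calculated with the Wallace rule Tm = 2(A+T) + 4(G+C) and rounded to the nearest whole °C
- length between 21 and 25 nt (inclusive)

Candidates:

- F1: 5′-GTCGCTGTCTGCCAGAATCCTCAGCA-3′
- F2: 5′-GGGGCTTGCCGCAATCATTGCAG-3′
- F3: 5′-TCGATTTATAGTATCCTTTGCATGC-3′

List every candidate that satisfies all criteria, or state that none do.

F2 only.

F1 (26 nt, A=5 T=6 G=6 C=9): longest run = 2 ✓; GC 15/26 = 57.7% ✓; Tm = 2·11 + 4·15 = 82°C, outside 70–79°C ✗; length 26, outside 21–25 ✗ — fails.
F2 (23 nt, A=4 T=5 G=8 C=6): longest run = 4 ✓; GC 14/23 = 60.9% ✓; Tm = 2·9 + 4·14 = 74°C ✓; length 23 ✓ — passes.
F3 (25 nt, A=5 T=11 G=4 C=5): longest run = 3 ✓; GC 9/25 = 36.0%, outside 36.9–64.9% ✗; Tm = 2·16 + 4·9 = 68°C, outside 70–79°C ✗; length 25 ✓ — fails.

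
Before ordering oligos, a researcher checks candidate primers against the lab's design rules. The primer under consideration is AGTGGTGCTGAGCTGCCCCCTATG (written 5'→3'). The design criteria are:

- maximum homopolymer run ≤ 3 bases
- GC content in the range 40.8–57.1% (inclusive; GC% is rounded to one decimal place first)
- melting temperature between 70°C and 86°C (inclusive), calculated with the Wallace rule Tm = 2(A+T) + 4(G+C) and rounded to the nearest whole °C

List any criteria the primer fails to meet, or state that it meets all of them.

Fails: homopolymer run, GC content.

Base counts: A=3, T=6, G=8, C=7 (length 24).
homopolymer run: longest run = 5, exceeds 3 ✗
GC content: GC 15/24 = 62.5%, outside 40.8–57.1% ✗
Tm: Tm = 2·9 + 4·15 = 78°C ✓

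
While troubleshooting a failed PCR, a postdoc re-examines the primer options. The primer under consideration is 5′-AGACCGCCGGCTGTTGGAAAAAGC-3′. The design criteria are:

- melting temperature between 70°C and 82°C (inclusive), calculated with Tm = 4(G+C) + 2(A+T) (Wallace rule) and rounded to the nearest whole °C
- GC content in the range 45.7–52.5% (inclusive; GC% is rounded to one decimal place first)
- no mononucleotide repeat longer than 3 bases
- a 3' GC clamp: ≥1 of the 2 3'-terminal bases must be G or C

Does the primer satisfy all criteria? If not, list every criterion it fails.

Fails: GC content, homopolymer run.

Base counts: A=7, T=3, G=8, C=6 (length 24).
Tm: Tm = 2·10 + 4·14 = 76°C ✓
GC content: GC 14/24 = 58.3%, outside 45.7–52.5% ✗
homopolymer run: longest run = 5, exceeds 3 ✗
GC clamp: 3' end GC has 2 G/C ✓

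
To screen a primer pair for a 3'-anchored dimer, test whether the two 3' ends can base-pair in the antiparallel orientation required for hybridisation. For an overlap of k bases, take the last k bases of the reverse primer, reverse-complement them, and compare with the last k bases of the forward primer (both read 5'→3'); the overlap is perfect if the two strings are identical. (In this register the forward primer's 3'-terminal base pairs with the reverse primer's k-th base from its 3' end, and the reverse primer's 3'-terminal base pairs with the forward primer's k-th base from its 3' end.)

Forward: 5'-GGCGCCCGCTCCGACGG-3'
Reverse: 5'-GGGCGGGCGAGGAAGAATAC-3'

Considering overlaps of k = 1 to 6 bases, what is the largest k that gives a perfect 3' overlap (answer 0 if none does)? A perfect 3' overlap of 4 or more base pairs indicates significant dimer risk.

Last 6 bases (5'→3') — forward …CGACGG, reverse …GAATAC.
Reverse complement of the reverse primer's last 6 bases: GTATTC; its first k bases are the reverse complement of the reverse primer's last k bases, so a perfect k-base overlap needs the forward primer's last k bases to equal them.
Comparing (forward last k vs required): k=1: G vs G ✓; k=2: GG vs GT ✗; k=3: CGG vs GTA ✗; k=4: ACGG vs GTAT ✗; k=5: GACGG vs GTATT ✗; k=6: CGACGG vs GTATTC ✗.
Only k = 1 is perfect, so the longest perfect 3' overlap is 1.

Longest perfect overlap: 1 complementary base pair; below the dimer-risk threshold (threshold 4).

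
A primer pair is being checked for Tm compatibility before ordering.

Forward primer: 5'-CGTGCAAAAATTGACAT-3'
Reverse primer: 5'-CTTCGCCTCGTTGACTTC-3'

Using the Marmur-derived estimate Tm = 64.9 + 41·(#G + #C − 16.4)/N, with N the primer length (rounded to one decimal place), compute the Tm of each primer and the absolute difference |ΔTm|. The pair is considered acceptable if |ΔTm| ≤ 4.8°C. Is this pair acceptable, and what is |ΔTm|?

Forward: G+C = 6, N = 17 → Tm = 64.9 + 41·(6 − 16.4)/17 = 39.8°C.
Reverse: G+C = 10, N = 18 → Tm = 64.9 + 41·(10 − 16.4)/18 = 50.3°C.
|ΔTm| = |39.8 − 50.3| = 10.5°C, > 4.8°C.

|ΔTm| = 10.5°C; the pair is not acceptable.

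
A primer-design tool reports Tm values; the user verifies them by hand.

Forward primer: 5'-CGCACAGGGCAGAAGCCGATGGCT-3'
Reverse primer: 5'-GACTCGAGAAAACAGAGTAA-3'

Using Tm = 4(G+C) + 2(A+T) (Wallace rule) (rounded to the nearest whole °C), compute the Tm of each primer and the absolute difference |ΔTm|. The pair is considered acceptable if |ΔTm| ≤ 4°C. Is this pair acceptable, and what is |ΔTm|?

Forward: A=6 T=2 G=9 C=7 → Tm = 2·8 + 4·16 = 80°C.
Reverse: A=10 T=2 G=5 C=3 → Tm = 2·12 + 4·8 = 56°C.
|ΔTm| = |80 − 56| = 24°C, > 4°C.

|ΔTm| = 24°C; the pair is not acceptable.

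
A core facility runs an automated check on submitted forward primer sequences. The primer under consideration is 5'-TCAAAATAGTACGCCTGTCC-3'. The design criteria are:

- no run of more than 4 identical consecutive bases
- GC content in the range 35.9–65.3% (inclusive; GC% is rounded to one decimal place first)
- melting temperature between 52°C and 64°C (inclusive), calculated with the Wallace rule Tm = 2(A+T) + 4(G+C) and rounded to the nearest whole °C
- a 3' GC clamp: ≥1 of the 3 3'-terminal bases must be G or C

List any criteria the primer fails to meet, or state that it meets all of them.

Base counts: A=6, T=5, G=3, C=6 (length 20).
homopolymer run: longest run = 4 ✓
GC content: GC 9/20 = 45.0% ✓
Tm: Tm = 2·11 + 4·9 = 58°C ✓
GC clamp: 3' end TCC has 2 G/C ✓

Meets all criteria.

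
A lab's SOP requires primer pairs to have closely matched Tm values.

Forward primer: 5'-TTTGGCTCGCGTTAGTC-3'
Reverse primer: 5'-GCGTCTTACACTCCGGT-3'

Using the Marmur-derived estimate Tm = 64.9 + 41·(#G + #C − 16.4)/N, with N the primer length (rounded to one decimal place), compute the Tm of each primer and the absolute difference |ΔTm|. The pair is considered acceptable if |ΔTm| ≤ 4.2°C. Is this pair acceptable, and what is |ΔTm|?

Forward: G+C = 9, N = 17 → Tm = 64.9 + 41·(9 − 16.4)/17 = 47.1°C.
Reverse: G+C = 10, N = 17 → Tm = 64.9 + 41·(10 − 16.4)/17 = 49.5°C.
|ΔTm| = |47.1 − 49.5| = 2.4°C, ≤ 4.2°C.

|ΔTm| = 2.4°C; the pair is acceptable.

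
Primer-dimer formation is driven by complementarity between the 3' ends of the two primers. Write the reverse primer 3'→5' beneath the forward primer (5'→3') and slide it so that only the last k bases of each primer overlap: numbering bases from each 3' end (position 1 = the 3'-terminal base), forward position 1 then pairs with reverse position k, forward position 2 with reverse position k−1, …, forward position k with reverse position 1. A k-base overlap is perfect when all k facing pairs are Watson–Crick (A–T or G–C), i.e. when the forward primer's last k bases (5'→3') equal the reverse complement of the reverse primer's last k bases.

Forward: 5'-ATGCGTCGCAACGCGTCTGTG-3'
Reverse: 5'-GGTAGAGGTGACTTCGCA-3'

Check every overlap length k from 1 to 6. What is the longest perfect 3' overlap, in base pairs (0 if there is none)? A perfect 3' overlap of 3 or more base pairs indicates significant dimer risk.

Longest perfect overlap: 2 complementary base pairs; below the dimer-risk threshold (threshold 3).

Last 6 bases (5'→3') — forward …TCTGTG, reverse …TTCGCA.
Reverse complement of the reverse primer's last 6 bases: TGCGAA; its first k bases are the reverse complement of the reverse primer's last k bases, so a perfect k-base overlap needs the forward primer's last k bases to equal them.
Comparing (forward last k vs required): k=1: G vs T ✗; k=2: TG vs TG ✓; k=3: GTG vs TGC ✗; k=4: TGTG vs TGCG ✗; k=5: CTGTG vs TGCGA ✗; k=6: TCTGTG vs TGCGAA ✗.
Only k = 2 is perfect, so the longest perfect 3' overlap is 2.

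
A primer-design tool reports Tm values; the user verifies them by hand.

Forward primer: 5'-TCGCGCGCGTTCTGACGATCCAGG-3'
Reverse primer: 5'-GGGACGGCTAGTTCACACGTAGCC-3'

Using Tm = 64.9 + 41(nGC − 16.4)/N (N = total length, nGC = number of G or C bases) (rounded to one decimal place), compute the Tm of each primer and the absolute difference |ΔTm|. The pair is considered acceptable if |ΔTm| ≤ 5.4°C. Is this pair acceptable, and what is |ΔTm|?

Forward: G+C = 16, N = 24 → Tm = 64.9 + 41·(16 − 16.4)/24 = 64.2°C.
Reverse: G+C = 15, N = 24 → Tm = 64.9 + 41·(15 − 16.4)/24 = 62.5°C.
|ΔTm| = |64.2 − 62.5| = 1.7°C, ≤ 5.4°C.

|ΔTm| = 1.7°C; the pair is acceptable.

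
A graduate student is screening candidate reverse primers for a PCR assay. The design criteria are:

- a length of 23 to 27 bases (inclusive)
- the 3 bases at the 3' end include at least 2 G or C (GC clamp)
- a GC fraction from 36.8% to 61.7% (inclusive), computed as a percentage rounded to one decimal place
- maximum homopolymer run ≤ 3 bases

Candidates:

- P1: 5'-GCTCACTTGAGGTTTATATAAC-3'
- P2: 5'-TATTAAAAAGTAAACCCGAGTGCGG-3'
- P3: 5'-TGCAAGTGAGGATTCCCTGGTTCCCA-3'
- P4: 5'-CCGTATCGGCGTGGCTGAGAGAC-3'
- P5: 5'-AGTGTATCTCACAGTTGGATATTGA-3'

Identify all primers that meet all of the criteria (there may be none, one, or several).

P3 only.

P1 (22 nt, A=6 T=8 G=4 C=4): length 22, outside 23–27 ✗; 3' end AAC has 1 G/C, need ≥2 ✗; GC 8/22 = 36.4%, outside 36.8–61.7% ✗; longest run = 3 ✓ — fails.
P2 (25 nt, A=10 T=5 G=6 C=4): length 25 ✓; 3' end CGG has 3 G/C ✓; GC 10/25 = 40.0% ✓; longest run = 5, exceeds 3 ✗ — fails.
P3 (26 nt, A=5 T=7 G=7 C=7): length 26 ✓; 3' end CCA has 2 G/C ✓; GC 14/26 = 53.8% ✓; longest run = 3 ✓ — passes.
P4 (23 nt, A=4 T=4 G=9 C=6): length 23 ✓; 3' end GAC has 2 G/C ✓; GC 15/23 = 65.2%, outside 36.8–61.7% ✗; longest run = 2 ✓ — fails.
P5 (25 nt, A=7 T=9 G=6 C=3): length 25 ✓; 3' end TGA has 1 G/C, need ≥2 ✗; GC 9/25 = 36.0%, outside 36.8–61.7% ✗; longest run = 2 ✓ — fails.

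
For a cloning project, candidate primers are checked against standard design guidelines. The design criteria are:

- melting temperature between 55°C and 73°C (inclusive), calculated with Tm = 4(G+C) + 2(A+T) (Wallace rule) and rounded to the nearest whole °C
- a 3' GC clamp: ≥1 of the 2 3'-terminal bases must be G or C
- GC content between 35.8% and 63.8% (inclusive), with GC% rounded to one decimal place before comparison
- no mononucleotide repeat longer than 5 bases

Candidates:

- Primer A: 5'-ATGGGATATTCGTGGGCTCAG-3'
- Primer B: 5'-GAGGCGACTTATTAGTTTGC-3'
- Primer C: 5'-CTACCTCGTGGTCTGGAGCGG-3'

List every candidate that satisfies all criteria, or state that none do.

Primer A and Primer B.

Primer A (21 nt, A=4 T=6 G=8 C=3): Tm = 2·10 + 4·11 = 64°C ✓; 3' end AG has 1 G/C ✓; GC 11/21 = 52.4% ✓; longest run = 3 ✓ — passes.
Primer B (20 nt, A=4 T=7 G=6 C=3): Tm = 2·11 + 4·9 = 58°C ✓; 3' end GC has 2 G/C ✓; GC 9/20 = 45.0% ✓; longest run = 3 ✓ — passes.
Primer C (21 nt, A=2 T=5 G=8 C=6): Tm = 2·7 + 4·14 = 70°C ✓; 3' end GG has 2 G/C ✓; GC 14/21 = 66.7%, outside 35.8–63.8% ✗; longest run = 2 ✓ — fails.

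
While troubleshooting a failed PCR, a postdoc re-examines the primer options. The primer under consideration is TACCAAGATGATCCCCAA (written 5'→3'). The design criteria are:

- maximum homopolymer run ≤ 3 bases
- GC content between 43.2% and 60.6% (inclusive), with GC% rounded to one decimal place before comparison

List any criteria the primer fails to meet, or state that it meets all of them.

Fails: homopolymer run.

Base counts: A=7, T=3, G=2, C=6 (length 18).
homopolymer run: longest run = 4, exceeds 3 ✗
GC content: GC 8/18 = 44.4% ✓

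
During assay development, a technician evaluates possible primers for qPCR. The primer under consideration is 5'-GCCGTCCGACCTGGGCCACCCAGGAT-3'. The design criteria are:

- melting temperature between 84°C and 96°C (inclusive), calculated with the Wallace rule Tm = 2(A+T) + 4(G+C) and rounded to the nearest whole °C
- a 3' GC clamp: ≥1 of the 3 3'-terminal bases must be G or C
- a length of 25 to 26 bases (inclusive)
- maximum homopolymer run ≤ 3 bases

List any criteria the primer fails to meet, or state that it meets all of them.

Base counts: A=4, T=3, G=8, C=11 (length 26).
Tm: Tm = 2·7 + 4·19 = 90°C ✓
GC clamp: 3' end GAT has 1 G/C ✓
length: length 26 ✓
homopolymer run: longest run = 3 ✓

Meets all criteria.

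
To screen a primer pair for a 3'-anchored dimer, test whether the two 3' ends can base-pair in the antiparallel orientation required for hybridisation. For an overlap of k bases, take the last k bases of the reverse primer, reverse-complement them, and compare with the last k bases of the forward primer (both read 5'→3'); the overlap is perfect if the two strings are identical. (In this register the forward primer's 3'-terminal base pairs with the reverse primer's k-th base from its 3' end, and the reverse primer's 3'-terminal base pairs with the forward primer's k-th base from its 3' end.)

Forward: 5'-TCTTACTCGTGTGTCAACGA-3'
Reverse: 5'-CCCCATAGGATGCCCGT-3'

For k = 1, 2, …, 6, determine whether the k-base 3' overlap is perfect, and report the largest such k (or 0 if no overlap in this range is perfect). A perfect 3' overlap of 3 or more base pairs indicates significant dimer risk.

Last 6 bases (5'→3') — forward …CAACGA, reverse …GCCCGT.
Reverse complement of the reverse primer's last 6 bases: ACGGGC; its first k bases are the reverse complement of the reverse primer's last k bases, so a perfect k-base overlap needs the forward primer's last k bases to equal them.
Comparing (forward last k vs required): k=1: A vs A ✓; k=2: GA vs AC ✗; k=3: CGA vs ACG ✗; k=4: ACGA vs ACGG ✗; k=5: AACGA vs ACGGG ✗; k=6: CAACGA vs ACGGGC ✗.
Only k = 1 is perfect, so the longest perfect 3' overlap is 1.

Longest perfect overlap: 1 complementary base pair; below the dimer-risk threshold (threshold 3).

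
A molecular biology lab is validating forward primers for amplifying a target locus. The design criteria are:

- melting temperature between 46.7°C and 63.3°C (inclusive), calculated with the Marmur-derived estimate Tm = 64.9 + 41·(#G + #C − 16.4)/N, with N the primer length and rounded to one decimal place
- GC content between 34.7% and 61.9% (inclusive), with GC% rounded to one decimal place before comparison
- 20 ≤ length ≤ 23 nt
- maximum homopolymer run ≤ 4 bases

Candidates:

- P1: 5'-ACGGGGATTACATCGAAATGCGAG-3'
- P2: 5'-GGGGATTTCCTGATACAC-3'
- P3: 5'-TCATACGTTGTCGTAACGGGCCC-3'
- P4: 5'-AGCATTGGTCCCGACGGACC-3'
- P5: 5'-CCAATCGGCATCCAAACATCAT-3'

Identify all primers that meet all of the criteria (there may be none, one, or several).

P1 (24 nt, A=8 T=4 G=8 C=4): Tm = 64.9 + 41·(12 − 16.4)/24 = 57.4°C ✓; GC 12/24 = 50.0% ✓; length 24, outside 20–23 ✗; longest run = 4 ✓ — fails.
P2 (18 nt, A=4 T=5 G=5 C=4): Tm = 64.9 + 41·(9 − 16.4)/18 = 48.0°C ✓; GC 9/18 = 50.0% ✓; length 18, outside 20–23 ✗; longest run = 4 ✓ — fails.
P3 (23 nt, A=4 T=6 G=6 C=7): Tm = 64.9 + 41·(13 − 16.4)/23 = 58.8°C ✓; GC 13/23 = 56.5% ✓; length 23 ✓; longest run = 3 ✓ — passes.
P4 (20 nt, A=4 T=3 G=6 C=7): Tm = 64.9 + 41·(13 − 16.4)/20 = 57.9°C ✓; GC 13/20 = 65.0%, outside 34.7–61.9% ✗; length 20 ✓; longest run = 3 ✓ — fails.
P5 (22 nt, A=8 T=4 G=2 C=8): Tm = 64.9 + 41·(10 − 16.4)/22 = 53.0°C ✓; GC 10/22 = 45.5% ✓; length 22 ✓; longest run = 3 ✓ — passes.

P3 and P5.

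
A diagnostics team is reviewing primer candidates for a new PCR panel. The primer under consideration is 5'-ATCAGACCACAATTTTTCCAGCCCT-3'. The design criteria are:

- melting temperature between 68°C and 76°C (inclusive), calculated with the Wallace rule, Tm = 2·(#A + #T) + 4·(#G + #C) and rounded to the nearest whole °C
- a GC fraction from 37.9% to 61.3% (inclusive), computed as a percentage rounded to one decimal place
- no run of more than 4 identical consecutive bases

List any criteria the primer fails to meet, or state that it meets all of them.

Fails: homopolymer run.

Base counts: A=7, T=7, G=2, C=9 (length 25).
Tm: Tm = 2·14 + 4·11 = 72°C ✓
GC content: GC 11/25 = 44.0% ✓
homopolymer run: longest run = 5, exceeds 4 ✗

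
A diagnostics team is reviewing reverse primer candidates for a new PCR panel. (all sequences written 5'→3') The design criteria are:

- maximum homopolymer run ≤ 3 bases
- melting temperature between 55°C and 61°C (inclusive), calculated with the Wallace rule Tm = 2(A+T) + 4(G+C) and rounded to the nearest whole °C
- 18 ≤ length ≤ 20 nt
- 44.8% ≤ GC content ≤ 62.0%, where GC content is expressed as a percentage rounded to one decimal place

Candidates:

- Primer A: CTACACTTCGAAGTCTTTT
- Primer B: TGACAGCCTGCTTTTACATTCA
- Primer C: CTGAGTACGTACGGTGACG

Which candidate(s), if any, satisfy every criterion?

Primer C only.

Primer A (19 nt, A=4 T=8 G=2 C=5): longest run = 4, exceeds 3 ✗; Tm = 2·12 + 4·7 = 52°C, outside 55–61°C ✗; length 19 ✓; GC 7/19 = 36.8%, outside 44.8–62.0% ✗ — fails.
Primer B (22 nt, A=5 T=8 G=3 C=6): longest run = 4, exceeds 3 ✗; Tm = 2·13 + 4·9 = 62°C, outside 55–61°C ✗; length 22, outside 18–20 ✗; GC 9/22 = 40.9%, outside 44.8–62.0% ✗ — fails.
Primer C (19 nt, A=4 T=4 G=7 C=4): longest run = 2 ✓; Tm = 2·8 + 4·11 = 60°C ✓; length 19 ✓; GC 11/19 = 57.9% ✓ — passes.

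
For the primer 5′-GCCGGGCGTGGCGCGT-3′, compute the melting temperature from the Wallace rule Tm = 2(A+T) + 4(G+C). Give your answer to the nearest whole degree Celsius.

Base counts: A=0, T=2, G=9, C=5 (length 16).
Tm = 2·(0+2) + 4·(9+5) = 2·2 + 4·14 = 4 + 56 = 60°C.

60°C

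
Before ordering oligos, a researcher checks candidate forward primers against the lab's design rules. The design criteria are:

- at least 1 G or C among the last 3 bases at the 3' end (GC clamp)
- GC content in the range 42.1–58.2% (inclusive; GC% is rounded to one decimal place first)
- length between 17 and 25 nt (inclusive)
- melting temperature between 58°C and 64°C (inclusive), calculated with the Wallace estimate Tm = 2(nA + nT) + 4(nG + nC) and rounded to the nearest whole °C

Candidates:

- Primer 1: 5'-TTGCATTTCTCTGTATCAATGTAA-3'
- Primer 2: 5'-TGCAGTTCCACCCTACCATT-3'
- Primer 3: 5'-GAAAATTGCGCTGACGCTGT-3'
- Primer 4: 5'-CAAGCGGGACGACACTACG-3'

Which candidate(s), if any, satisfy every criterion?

Primer 3 only.

Primer 1 (24 nt, A=6 T=11 G=3 C=4): 3' end TAA has 0 G/C, need ≥1 ✗; GC 7/24 = 29.2%, outside 42.1–58.2% ✗; length 24 ✓; Tm = 2·17 + 4·7 = 62°C ✓ — fails.
Primer 2 (20 nt, A=4 T=6 G=2 C=8): 3' end ATT has 0 G/C, need ≥1 ✗; GC 10/20 = 50.0% ✓; length 20 ✓; Tm = 2·10 + 4·10 = 60°C ✓ — fails.
Primer 3 (20 nt, A=5 T=5 G=6 C=4): 3' end TGT has 1 G/C ✓; GC 10/20 = 50.0% ✓; length 20 ✓; Tm = 2·10 + 4·10 = 60°C ✓ — passes.
Primer 4 (19 nt, A=6 T=1 G=6 C=6): 3' end ACG has 2 G/C ✓; GC 12/19 = 63.2%, outside 42.1–58.2% ✗; length 19 ✓; Tm = 2·7 + 4·12 = 62°C ✓ — fails.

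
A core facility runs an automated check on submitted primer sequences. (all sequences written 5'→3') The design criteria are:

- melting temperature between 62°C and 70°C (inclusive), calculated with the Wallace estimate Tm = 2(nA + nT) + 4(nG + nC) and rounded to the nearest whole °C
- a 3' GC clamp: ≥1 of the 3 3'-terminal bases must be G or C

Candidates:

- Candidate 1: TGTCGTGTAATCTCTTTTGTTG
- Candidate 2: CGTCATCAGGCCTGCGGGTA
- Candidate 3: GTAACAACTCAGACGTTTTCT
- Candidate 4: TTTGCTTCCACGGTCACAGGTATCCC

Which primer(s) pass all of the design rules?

Candidate 2 only.

Candidate 1 (22 nt, A=2 T=12 G=5 C=3): Tm = 2·14 + 4·8 = 60°C, outside 62–70°C ✗; 3' end TTG has 1 G/C ✓ — fails.
Candidate 2 (20 nt, A=3 T=4 G=7 C=6): Tm = 2·7 + 4·13 = 66°C ✓; 3' end GTA has 1 G/C ✓ — passes.
Candidate 3 (21 nt, A=6 T=7 G=3 C=5): Tm = 2·13 + 4·8 = 58°C, outside 62–70°C ✗; 3' end TCT has 1 G/C ✓ — fails.
Candidate 4 (26 nt, A=4 T=8 G=5 C=9): Tm = 2·12 + 4·14 = 80°C, outside 62–70°C ✗; 3' end CCC has 3 G/C ✓ — fails.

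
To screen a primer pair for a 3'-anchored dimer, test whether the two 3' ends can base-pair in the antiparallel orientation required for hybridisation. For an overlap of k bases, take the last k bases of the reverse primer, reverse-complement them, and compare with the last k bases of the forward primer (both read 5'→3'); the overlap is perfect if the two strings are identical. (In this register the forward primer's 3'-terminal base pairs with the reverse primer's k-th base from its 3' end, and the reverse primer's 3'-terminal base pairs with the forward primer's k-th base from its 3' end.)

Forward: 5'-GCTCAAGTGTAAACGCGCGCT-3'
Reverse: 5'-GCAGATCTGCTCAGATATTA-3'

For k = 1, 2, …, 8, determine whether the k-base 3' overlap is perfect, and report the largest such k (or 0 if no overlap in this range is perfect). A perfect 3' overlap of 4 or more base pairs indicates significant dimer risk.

Longest perfect overlap: 1 complementary base pair; below the dimer-risk threshold (threshold 4).

Last 8 bases (5'→3') — forward …CGCGCGCT, reverse …AGATATTA.
Reverse complement of the reverse primer's last 8 bases: TAATATCT; its first k bases are the reverse complement of the reverse primer's last k bases, so a perfect k-base overlap needs the forward primer's last k bases to equal them.
Comparing (forward last k vs required): k=1: T vs T ✓; k=2: CT vs TA ✗; k=3: GCT vs TAA ✗; k=4: CGCT vs TAAT ✗; k=5: GCGCT vs TAATA ✗; k=6: CGCGCT vs TAATAT ✗; k=7: GCGCGCT vs TAATATC ✗; k=8: CGCGCGCT vs TAATATCT ✗.
Only k = 1 is perfect, so the longest perfect 3' overlap is 1.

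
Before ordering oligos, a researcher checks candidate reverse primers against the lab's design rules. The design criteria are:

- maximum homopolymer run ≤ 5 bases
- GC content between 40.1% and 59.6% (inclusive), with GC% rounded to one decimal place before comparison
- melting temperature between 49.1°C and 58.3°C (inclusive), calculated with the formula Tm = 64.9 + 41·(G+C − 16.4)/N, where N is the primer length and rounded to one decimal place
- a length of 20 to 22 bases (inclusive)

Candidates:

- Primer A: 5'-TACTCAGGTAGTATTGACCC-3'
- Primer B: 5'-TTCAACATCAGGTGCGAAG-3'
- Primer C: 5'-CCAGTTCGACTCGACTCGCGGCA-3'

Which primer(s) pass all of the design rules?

Primer A only.

Primer A (20 nt, A=5 T=6 G=4 C=5): longest run = 3 ✓; GC 9/20 = 45.0% ✓; Tm = 64.9 + 41·(9 − 16.4)/20 = 49.7°C ✓; length 20 ✓ — passes.
Primer B (19 nt, A=6 T=4 G=5 C=4): longest run = 2 ✓; GC 9/19 = 47.4% ✓; Tm = 64.9 + 41·(9 − 16.4)/19 = 48.9°C, outside 49.1–58.3°C ✗; length 19, outside 20–22 ✗ — fails.
Primer C (23 nt, A=4 T=4 G=6 C=9): longest run = 2 ✓; GC 15/23 = 65.2%, outside 40.1–59.6% ✗; Tm = 64.9 + 41·(15 − 16.4)/23 = 62.4°C, outside 49.1–58.3°C ✗; length 23, outside 20–22 ✗ — fails.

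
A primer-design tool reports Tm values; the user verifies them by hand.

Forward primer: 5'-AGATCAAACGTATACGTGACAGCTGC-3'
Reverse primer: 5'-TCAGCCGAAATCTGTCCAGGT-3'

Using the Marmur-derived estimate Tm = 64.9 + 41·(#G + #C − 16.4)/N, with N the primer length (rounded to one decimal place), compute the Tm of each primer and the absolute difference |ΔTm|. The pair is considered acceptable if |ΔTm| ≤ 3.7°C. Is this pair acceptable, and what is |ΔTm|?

Forward: G+C = 12, N = 26 → Tm = 64.9 + 41·(12 − 16.4)/26 = 58.0°C.
Reverse: G+C = 11, N = 21 → Tm = 64.9 + 41·(11 − 16.4)/21 = 54.4°C.
|ΔTm| = |58.0 − 54.4| = 3.6°C, ≤ 3.7°C.

|ΔTm| = 3.6°C; the pair is acceptable.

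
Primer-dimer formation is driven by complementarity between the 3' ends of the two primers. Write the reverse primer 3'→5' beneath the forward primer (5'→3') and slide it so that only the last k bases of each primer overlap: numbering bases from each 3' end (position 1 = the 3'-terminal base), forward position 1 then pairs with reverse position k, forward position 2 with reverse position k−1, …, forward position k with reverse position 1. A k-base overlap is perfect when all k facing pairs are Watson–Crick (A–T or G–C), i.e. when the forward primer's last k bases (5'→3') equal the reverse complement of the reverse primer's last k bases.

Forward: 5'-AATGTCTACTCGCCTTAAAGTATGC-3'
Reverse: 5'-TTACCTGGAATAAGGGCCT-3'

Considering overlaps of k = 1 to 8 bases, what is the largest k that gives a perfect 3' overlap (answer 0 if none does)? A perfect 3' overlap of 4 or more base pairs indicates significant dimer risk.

Last 8 bases (5'→3') — forward …AAGTATGC, reverse …AAGGGCCT.
Reverse complement of the reverse primer's last 8 bases: AGGCCCTT; its first k bases are the reverse complement of the reverse primer's last k bases, so a perfect k-base overlap needs the forward primer's last k bases to equal them.
Comparing (forward last k vs required): k=1: C vs A ✗; k=2: GC vs AG ✗; k=3: TGC vs AGG ✗; k=4: ATGC vs AGGC ✗; k=5: TATGC vs AGGCC ✗; k=6: GTATGC vs AGGCCC ✗; k=7: AGTATGC vs AGGCCCT ✗; k=8: AAGTATGC vs AGGCCCTT ✗.
No overlap length from 1 to 8 is perfect, so the longest perfect 3' overlap is 0.

Longest perfect overlap: 0 complementary base pairs; below the dimer-risk threshold (threshold 4).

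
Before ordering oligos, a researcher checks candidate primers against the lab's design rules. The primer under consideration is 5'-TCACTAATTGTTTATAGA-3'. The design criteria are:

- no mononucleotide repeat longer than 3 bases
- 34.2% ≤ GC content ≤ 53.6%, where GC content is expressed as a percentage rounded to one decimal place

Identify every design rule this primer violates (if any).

Fails: GC content.

Base counts: A=6, T=8, G=2, C=2 (length 18).
homopolymer run: longest run = 3 ✓
GC content: GC 4/18 = 22.2%, outside 34.2–53.6% ✗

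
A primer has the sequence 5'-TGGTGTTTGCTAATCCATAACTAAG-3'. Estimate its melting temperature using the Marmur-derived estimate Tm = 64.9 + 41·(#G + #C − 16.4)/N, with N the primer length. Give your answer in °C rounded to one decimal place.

Base counts: A=7, T=9, G=5, C=4; G+C = 9, N = 25.
Tm = 64.9 + 41·(9 − 16.4)/25 = 64.9 + -303.40/25 = 52.8°C.

52.8°C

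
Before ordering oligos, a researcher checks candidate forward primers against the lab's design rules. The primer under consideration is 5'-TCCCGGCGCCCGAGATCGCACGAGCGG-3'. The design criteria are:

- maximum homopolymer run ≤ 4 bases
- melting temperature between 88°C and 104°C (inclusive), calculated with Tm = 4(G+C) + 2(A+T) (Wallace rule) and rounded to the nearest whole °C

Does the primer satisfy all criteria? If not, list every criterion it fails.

Base counts: A=4, T=2, G=10, C=11 (length 27).
homopolymer run: longest run = 3 ✓
Tm: Tm = 2·6 + 4·21 = 96°C ✓

Meets all criteria.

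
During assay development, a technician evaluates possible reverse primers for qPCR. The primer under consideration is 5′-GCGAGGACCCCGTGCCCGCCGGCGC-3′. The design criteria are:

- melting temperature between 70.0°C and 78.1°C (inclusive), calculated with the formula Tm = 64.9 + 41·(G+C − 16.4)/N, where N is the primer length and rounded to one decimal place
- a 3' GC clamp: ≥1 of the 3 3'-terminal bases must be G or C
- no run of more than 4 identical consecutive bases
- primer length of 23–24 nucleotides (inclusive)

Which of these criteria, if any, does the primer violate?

Fails: length.

Base counts: A=2, T=1, G=10, C=12 (length 25).
Tm: Tm = 64.9 + 41·(22 − 16.4)/25 = 74.1°C ✓
GC clamp: 3' end CGC has 3 G/C ✓
homopolymer run: longest run = 4 ✓
length: length 25, outside 23–24 ✗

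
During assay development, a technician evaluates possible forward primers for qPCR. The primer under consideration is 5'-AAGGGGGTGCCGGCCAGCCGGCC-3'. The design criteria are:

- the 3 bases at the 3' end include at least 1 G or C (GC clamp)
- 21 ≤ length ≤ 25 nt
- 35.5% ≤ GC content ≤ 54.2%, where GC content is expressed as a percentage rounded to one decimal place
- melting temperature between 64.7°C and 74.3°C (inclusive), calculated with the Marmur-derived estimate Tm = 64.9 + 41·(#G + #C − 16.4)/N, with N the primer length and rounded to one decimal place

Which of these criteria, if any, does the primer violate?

Fails: GC content.

Base counts: A=3, T=1, G=11, C=8 (length 23).
GC clamp: 3' end GCC has 3 G/C ✓
length: length 23 ✓
GC content: GC 19/23 = 82.6%, outside 35.5–54.2% ✗
Tm: Tm = 64.9 + 41·(19 − 16.4)/23 = 69.5°C ✓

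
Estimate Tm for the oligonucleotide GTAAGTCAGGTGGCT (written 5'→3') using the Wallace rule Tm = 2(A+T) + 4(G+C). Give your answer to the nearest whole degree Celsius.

Base counts: A=3, T=4, G=6, C=2 (length 15).
Tm = 2·(3+4) + 4·(6+2) = 2·7 + 4·8 = 14 + 32 = 46°C.

46°C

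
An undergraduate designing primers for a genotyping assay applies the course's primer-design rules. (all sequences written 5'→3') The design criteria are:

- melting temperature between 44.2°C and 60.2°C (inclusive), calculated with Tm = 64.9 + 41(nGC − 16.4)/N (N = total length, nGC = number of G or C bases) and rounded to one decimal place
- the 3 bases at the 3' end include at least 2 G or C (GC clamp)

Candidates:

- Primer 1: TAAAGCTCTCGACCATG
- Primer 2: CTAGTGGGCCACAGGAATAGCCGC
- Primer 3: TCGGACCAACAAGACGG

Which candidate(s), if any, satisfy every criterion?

Primer 1 (17 nt, A=5 T=4 G=3 C=5): Tm = 64.9 + 41·(8 − 16.4)/17 = 44.6°C ✓; 3' end ATG has 1 G/C, need ≥2 ✗ — fails.
Primer 2 (24 nt, A=6 T=3 G=8 C=7): Tm = 64.9 + 41·(15 − 16.4)/24 = 62.5°C, outside 44.2–60.2°C ✗; 3' end CGC has 3 G/C ✓ — fails.
Primer 3 (17 nt, A=6 T=1 G=5 C=5): Tm = 64.9 + 41·(10 − 16.4)/17 = 49.5°C ✓; 3' end CGG has 3 G/C ✓ — passes.

Primer 3 only.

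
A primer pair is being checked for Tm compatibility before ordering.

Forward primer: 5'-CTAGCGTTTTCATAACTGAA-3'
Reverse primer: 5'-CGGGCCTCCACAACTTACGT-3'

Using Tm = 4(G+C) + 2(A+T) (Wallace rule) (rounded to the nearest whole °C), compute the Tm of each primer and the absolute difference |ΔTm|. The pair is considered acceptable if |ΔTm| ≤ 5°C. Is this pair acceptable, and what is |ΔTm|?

|ΔTm| = 10°C; the pair is not acceptable.

Forward: A=6 T=7 G=3 C=4 → Tm = 2·13 + 4·7 = 54°C.
Reverse: A=4 T=4 G=4 C=8 → Tm = 2·8 + 4·12 = 64°C.
|ΔTm| = |54 − 64| = 10°C, > 5°C.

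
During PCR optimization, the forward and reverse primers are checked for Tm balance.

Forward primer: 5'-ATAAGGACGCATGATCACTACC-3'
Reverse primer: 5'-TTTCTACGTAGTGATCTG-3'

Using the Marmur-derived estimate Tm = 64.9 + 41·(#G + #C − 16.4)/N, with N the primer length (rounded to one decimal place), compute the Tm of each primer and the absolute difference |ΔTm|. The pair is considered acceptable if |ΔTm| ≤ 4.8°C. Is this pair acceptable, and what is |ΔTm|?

|ΔTm| = 9.5°C; the pair is not acceptable.

Forward: G+C = 10, N = 22 → Tm = 64.9 + 41·(10 − 16.4)/22 = 53.0°C.
Reverse: G+C = 7, N = 18 → Tm = 64.9 + 41·(7 − 16.4)/18 = 43.5°C.
|ΔTm| = |53.0 − 43.5| = 9.5°C, > 4.8°C.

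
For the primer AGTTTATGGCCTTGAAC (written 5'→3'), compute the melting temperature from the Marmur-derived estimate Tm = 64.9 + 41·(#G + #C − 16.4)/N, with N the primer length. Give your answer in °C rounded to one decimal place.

42.2°C

Base counts: A=4, T=6, G=4, C=3; G+C = 7, N = 17.
Tm = 64.9 + 41·(7 − 16.4)/17 = 64.9 + -385.40/17 = 42.2°C.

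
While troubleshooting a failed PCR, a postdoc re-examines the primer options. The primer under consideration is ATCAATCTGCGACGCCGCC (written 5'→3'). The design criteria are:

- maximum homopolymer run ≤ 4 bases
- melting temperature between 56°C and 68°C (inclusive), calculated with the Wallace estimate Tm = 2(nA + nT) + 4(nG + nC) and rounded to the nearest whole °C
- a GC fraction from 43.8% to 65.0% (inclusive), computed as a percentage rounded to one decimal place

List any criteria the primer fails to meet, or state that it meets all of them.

Base counts: A=4, T=3, G=4, C=8 (length 19).
homopolymer run: longest run = 2 ✓
Tm: Tm = 2·7 + 4·12 = 62°C ✓
GC content: GC 12/19 = 63.2% ✓

Meets all criteria.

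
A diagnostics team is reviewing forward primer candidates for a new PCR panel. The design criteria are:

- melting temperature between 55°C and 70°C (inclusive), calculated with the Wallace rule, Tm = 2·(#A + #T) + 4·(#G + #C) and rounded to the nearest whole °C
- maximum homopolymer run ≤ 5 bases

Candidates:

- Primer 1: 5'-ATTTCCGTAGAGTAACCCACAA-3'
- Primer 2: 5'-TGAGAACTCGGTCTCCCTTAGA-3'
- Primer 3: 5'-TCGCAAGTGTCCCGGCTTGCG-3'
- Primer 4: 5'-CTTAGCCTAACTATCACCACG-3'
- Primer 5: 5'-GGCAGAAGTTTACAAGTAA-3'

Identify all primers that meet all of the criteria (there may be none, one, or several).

Primer 1 (22 nt, A=8 T=5 G=3 C=6): Tm = 2·13 + 4·9 = 62°C ✓; longest run = 3 ✓ — passes.
Primer 2 (22 nt, A=5 T=6 G=5 C=6): Tm = 2·11 + 4·11 = 66°C ✓; longest run = 3 ✓ — passes.
Primer 3 (21 nt, A=2 T=5 G=7 C=7): Tm = 2·7 + 4·14 = 70°C ✓; longest run = 3 ✓ — passes.
Primer 4 (21 nt, A=6 T=5 G=2 C=8): Tm = 2·11 + 4·10 = 62°C ✓; longest run = 2 ✓ — passes.
Primer 5 (19 nt, A=8 T=4 G=5 C=2): Tm = 2·12 + 4·7 = 52°C, outside 55–70°C ✗; longest run = 3 ✓ — fails.

Primer 1, Primer 2, Primer 3 and Primer 4.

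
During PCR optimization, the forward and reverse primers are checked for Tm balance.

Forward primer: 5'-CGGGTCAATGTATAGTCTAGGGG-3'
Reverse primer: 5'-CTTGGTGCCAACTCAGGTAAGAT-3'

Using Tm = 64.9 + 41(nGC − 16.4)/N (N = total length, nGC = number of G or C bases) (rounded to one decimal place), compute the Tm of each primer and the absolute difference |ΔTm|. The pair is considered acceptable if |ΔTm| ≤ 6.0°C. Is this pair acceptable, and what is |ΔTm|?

Forward: G+C = 12, N = 23 → Tm = 64.9 + 41·(12 − 16.4)/23 = 57.1°C.
Reverse: G+C = 11, N = 23 → Tm = 64.9 + 41·(11 − 16.4)/23 = 55.3°C.
|ΔTm| = |57.1 − 55.3| = 1.8°C, ≤ 6.0°C.

|ΔTm| = 1.8°C; the pair is acceptable.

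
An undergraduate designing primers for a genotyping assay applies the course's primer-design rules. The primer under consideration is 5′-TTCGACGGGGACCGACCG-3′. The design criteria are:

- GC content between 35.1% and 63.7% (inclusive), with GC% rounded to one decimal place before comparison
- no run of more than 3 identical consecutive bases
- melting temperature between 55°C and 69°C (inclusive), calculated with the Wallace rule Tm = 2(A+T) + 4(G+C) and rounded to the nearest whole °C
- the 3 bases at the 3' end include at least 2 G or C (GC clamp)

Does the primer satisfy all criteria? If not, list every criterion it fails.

Base counts: A=3, T=2, G=7, C=6 (length 18).
GC content: GC 13/18 = 72.2%, outside 35.1–63.7% ✗
homopolymer run: longest run = 4, exceeds 3 ✗
Tm: Tm = 2·5 + 4·13 = 62°C ✓
GC clamp: 3' end CCG has 3 G/C ✓

Fails: GC content, homopolymer run.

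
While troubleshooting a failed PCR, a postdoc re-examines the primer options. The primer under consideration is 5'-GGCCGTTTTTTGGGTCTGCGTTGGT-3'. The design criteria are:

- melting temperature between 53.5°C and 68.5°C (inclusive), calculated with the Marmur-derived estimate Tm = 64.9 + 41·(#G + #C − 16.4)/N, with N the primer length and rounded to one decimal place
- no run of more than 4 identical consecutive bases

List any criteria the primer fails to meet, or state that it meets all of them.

Fails: homopolymer run.

Base counts: A=0, T=11, G=10, C=4 (length 25).
Tm: Tm = 64.9 + 41·(14 − 16.4)/25 = 61.0°C ✓
homopolymer run: longest run = 6, exceeds 4 ✗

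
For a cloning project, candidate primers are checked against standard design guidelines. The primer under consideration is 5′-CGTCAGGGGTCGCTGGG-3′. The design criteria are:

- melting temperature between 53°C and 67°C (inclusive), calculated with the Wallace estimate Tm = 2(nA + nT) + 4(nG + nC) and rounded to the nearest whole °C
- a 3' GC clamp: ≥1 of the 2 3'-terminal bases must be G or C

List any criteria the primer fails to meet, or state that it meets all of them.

Base counts: A=1, T=3, G=9, C=4 (length 17).
Tm: Tm = 2·4 + 4·13 = 60°C ✓
GC clamp: 3' end GG has 2 G/C ✓

Meets all criteria.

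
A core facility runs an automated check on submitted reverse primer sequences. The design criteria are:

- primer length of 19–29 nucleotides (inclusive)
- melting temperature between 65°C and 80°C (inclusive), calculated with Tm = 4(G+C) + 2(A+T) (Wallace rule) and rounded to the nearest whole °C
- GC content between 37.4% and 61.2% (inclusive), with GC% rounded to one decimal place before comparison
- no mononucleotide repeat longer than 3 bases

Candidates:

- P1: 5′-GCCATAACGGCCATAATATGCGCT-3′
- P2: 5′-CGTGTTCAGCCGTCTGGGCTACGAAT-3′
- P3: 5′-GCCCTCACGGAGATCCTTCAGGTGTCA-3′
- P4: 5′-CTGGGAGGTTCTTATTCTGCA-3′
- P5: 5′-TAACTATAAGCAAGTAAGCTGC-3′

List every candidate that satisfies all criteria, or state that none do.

P1 (24 nt, A=7 T=5 G=5 C=7): length 24 ✓; Tm = 2·12 + 4·12 = 72°C ✓; GC 12/24 = 50.0% ✓; longest run = 2 ✓ — passes.
P2 (26 nt, A=4 T=7 G=8 C=7): length 26 ✓; Tm = 2·11 + 4·15 = 82°C, outside 65–80°C ✗; GC 15/26 = 57.7% ✓; longest run = 3 ✓ — fails.
P3 (27 nt, A=5 T=6 G=7 C=9): length 27 ✓; Tm = 2·11 + 4·16 = 86°C, outside 65–80°C ✗; GC 16/27 = 59.3% ✓; longest run = 3 ✓ — fails.
P4 (21 nt, A=3 T=8 G=6 C=4): length 21 ✓; Tm = 2·11 + 4·10 = 62°C, outside 65–80°C ✗; GC 10/21 = 47.6% ✓; longest run = 3 ✓ — fails.
P5 (22 nt, A=9 T=5 G=4 C=4): length 22 ✓; Tm = 2·14 + 4·8 = 60°C, outside 65–80°C ✗; GC 8/22 = 36.4%, outside 37.4–61.2% ✗; longest run = 2 ✓ — fails.

P1 only.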